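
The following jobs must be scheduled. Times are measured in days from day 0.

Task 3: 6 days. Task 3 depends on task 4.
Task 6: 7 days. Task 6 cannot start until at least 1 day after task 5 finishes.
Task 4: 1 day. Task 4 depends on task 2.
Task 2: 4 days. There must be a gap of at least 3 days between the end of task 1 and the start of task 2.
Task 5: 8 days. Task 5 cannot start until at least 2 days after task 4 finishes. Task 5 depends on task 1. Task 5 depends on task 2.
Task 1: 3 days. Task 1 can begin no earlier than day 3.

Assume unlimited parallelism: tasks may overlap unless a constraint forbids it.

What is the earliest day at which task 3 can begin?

14

After its own release at day 3, task 1 can start at day 3 and finishes at day 6.
After task 1 (finishes day 6, plus 3-day gap → day 9), task 2 can start at day 9 and finishes at day 13.
Task 4 waits on task 2 (finishes day 13), so it starts at day 13 and finishes at 13 + 1 = day 14.
Task 3 waits on task 4 (finishes day 14), so the earliest it can start is day 14.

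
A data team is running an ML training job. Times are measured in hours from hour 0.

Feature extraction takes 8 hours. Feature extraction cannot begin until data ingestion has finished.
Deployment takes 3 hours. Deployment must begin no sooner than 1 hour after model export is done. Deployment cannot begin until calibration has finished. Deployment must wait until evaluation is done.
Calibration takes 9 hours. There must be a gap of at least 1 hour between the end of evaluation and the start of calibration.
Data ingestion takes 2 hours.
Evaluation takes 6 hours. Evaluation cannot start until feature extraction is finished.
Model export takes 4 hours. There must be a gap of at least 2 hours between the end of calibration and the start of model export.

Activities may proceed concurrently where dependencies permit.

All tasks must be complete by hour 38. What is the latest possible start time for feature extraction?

4

Deployment has no dependents, so it just needs to finish by hour 38. Starting by 38 − 3 = hour 35 achieves that.
Model export has to be done before deployment (must start by hour 35, minus 1-hour gap → hour 34). That means finishing by hour 34, i.e. starting by 34 − 4 = hour 30.
Calibration must finish in time for model export (must start by hour 30, minus 2-hour gap → hour 28); deployment (must start by hour 35). The tightest is hour 28, so calibration must start by 28 − 9 = hour 19.
Evaluation has several dependents: calibration (must start by hour 19, minus 1-hour gap → hour 18); deployment (must start by hour 35). The earliest of those limits is hour 18, so evaluation must start by 18 − 6 = hour 12.
Feature extraction has to be done before evaluation (must start by hour 12). That means finishing by hour 12, i.e. starting by 12 − 8 = hour 4.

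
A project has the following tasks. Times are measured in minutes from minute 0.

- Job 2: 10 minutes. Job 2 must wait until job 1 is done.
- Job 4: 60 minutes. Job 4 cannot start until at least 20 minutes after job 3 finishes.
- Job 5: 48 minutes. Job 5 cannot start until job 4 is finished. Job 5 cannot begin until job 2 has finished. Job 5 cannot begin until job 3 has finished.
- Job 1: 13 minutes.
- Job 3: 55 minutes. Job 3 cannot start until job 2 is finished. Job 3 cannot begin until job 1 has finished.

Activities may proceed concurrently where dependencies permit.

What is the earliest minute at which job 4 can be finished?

158

Job 1 has no prerequisites, so it starts at minute 0 and finishes at minute 13.
Job 2 waits on job 1 (finishes minute 13), so it starts at minute 13 and finishes at 13 + 10 = minute 23.
Job 3 cannot start until job 2 (finishes minute 23); job 1 (finishes minute 13). The controlling bound is minute 23, so job 3 finishes at 23 + 55 = minute 78.
Job 4 cannot begin until job 3 (finishes minute 78, plus 20-minute gap → minute 98). It runs from minute 98 to 98 + 60 = minute 158.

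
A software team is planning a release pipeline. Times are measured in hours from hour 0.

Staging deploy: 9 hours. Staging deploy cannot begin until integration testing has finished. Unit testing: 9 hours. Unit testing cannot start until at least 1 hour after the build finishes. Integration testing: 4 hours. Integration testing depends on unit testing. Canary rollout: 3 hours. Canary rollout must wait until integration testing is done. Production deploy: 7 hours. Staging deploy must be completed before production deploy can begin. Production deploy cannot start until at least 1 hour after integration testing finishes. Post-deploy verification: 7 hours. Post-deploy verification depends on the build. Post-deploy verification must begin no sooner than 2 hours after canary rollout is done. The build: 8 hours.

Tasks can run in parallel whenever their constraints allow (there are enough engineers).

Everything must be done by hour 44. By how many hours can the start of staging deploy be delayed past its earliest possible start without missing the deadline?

The build has no prerequisites, so it starts at hour 0 and finishes at hour 8.
Unit testing cannot begin until the build (finishes hour 8, plus 1-hour gap → hour 9). It runs from hour 9 to 9 + 9 = hour 18.
After unit testing (finishes hour 18), integration testing can start at hour 18 and finishes at hour 22.
After integration testing (finishes hour 22), staging deploy can start at hour 22 and finishes at hour 31.

Working backward from the deadline:
To finish by hour 44, production deploy (duration 7) must start no later than hour 37.
Since production deploy (must start by hour 37) depends on it, staging deploy must finish by hour 37. Backing off its 9-hour duration gives a latest start of hour 28.
So staging deploy can start as early as hour 22 and as late as hour 28, giving 28 − 22 = 6 hours of slack.

6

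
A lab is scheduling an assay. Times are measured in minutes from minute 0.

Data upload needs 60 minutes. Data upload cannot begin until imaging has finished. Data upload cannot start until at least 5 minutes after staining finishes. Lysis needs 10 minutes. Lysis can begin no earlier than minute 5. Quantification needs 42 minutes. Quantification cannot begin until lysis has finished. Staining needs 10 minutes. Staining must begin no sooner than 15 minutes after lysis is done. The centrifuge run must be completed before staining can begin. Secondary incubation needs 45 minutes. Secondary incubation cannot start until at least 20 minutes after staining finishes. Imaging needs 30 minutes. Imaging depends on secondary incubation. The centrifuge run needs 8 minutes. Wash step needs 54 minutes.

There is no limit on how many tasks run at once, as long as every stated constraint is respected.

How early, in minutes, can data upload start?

135

The centrifuge run can start immediately at minute 0; it finishes at minute 8.
After its own release at minute 5, lysis can start at minute 5 and finishes at minute 15.
Staining has to wait for lysis (finishes minute 15, plus 15-minute gap → minute 30); the centrifuge run (finishes minute 8). The latest of these is minute 30, so staining runs minute 30 to 30 + 10 = minute 40.
Secondary incubation cannot begin until staining (finishes minute 40, plus 20-minute gap → minute 60). It runs from minute 60 to 60 + 45 = minute 105.
Imaging cannot begin until secondary incubation (finishes minute 105). It runs from minute 105 to 105 + 30 = minute 135.
Data upload waits on imaging (finishes minute 135); staining (finishes minute 40, plus 5-minute gap → minute 45). The latest of these is minute 135, which is the earliest data upload can start.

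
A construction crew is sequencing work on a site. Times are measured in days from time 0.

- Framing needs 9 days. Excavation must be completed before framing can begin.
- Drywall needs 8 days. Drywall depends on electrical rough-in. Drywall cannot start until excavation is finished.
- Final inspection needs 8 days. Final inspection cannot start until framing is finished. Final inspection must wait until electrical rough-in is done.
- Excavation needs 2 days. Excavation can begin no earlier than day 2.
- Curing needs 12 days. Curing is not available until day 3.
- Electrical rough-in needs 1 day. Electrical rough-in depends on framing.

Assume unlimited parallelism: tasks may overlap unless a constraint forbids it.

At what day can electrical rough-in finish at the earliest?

14

Excavation waits on its own release at day 2, so it starts at day 2 and finishes at 2 + 2 = day 4.
Framing waits on excavation (finishes day 4), so it starts at day 4 and finishes at 4 + 9 = day 13.
Electrical rough-in waits on framing (finishes day 13), so it starts at day 13 and finishes at 13 + 1 = day 14.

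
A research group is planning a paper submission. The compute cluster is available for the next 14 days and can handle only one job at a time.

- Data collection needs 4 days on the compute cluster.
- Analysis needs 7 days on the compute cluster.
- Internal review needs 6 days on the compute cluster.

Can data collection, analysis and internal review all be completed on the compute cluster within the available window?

Running back to back, the jobs need 4 + 7 + 6 = 17 days on the compute cluster.
Since 17 > 14, they cannot all fit.

No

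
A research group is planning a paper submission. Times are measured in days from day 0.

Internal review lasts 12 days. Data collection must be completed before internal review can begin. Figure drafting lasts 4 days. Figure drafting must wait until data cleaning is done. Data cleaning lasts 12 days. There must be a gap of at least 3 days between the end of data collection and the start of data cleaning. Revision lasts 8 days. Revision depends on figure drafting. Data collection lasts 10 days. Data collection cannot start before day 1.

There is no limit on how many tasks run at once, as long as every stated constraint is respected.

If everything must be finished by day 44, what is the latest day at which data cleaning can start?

Nothing follows revision; the deadline of day 44 is its only limit. It must start by 44 − 8 = day 36.
Figure drafting has to be done before revision (must start by day 36). That means finishing by day 36, i.e. starting by 36 − 4 = day 32.
Since figure drafting (must start by day 32) depends on it, data cleaning must finish by day 32. Backing off its 12-day duration gives a latest start of day 20.

20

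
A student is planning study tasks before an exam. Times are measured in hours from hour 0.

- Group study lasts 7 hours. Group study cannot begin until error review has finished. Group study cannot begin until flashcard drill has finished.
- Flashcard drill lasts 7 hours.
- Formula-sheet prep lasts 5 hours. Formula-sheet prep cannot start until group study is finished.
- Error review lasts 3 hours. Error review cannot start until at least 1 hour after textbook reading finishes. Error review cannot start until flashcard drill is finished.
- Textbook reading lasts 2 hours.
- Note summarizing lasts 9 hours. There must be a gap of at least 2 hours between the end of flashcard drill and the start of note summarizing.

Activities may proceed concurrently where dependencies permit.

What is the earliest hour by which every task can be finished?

22

Flashcard drill can start immediately at hour 0; it finishes at hour 7.
After flashcard drill (finishes hour 7, plus 2-hour gap → hour 9), note summarizing can start at hour 9 and finishes at hour 18.
Nothing blocks textbook reading, so it runs from hour 0 to hour 2.
Error review cannot start until textbook reading (finishes hour 2, plus 1-hour gap → hour 3); flashcard drill (finishes hour 7). The controlling bound is hour 7, so error review finishes at 7 + 3 = hour 10.
Group study needs all of error review (finishes hour 10); flashcard drill (finishes hour 7). That puts its earliest start at hour 10; it finishes at 10 + 7 = hour 17.
Formula-sheet prep waits on group study (finishes hour 17), so it starts at hour 17 and finishes at 17 + 5 = hour 22.
All tasks are finished once the last one completes. Finish times: Textbook reading at 2, Flashcard drill at 7, Error review at 10, Group study at 17, Note summarizing at 18, Formula-sheet prep at 22. The latest is hour 22.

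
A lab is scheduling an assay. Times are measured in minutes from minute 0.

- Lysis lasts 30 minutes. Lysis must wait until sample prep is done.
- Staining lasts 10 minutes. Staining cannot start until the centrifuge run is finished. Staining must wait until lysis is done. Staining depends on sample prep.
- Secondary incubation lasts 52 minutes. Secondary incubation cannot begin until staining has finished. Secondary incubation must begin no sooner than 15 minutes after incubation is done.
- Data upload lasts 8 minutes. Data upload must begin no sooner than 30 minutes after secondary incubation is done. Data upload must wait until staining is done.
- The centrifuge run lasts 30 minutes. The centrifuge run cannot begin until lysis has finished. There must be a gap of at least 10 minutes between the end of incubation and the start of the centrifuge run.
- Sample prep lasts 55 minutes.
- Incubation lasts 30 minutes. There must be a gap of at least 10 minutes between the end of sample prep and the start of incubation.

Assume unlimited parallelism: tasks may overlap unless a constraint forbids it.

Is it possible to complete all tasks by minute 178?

No

Nothing blocks sample prep, so it runs from minute 0 to minute 55.
Incubation waits on sample prep (finishes minute 55, plus 10-minute gap → minute 65), so it starts at minute 65 and finishes at 65 + 30 = minute 95.
After sample prep (finishes minute 55), lysis can start at minute 55 and finishes at minute 85.
The centrifuge run needs all of lysis (finishes minute 85); incubation (finishes minute 95, plus 10-minute gap → minute 105). That puts its earliest start at minute 105; it finishes at 105 + 30 = minute 135.
For staining: the centrifuge run (finishes minute 135); lysis (finishes minute 85); sample prep (finishes minute 55). Taking the maximum gives a start of minute 135, and it finishes at 135 + 10 = minute 145.
Secondary incubation cannot start until staining (finishes minute 145); incubation (finishes minute 95, plus 15-minute gap → minute 110). The controlling bound is minute 145, so secondary incubation finishes at 145 + 52 = minute 197.
Data upload has to wait for secondary incubation (finishes minute 197, plus 30-minute gap → minute 227); staining (finishes minute 145). The latest of these is minute 227, so data upload runs minute 227 to 227 + 8 = minute 235.
The earliest everything can be done is minute 235, which is after the deadline of 178, so it is not possible.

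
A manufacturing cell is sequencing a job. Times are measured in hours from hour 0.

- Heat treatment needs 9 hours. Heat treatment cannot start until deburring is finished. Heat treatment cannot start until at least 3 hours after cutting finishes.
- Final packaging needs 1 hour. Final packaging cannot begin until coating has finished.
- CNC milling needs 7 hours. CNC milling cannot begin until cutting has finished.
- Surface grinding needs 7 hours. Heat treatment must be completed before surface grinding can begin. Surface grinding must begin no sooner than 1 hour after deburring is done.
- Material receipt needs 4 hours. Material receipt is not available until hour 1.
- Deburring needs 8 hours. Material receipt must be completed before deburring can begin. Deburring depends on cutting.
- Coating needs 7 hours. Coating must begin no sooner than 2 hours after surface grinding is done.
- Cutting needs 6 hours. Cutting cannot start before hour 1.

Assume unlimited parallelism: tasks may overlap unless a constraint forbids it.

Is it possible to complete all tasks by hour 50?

Yes

Cutting cannot begin until its own release at hour 1. It runs from hour 1 to 1 + 6 = hour 7.
CNC milling cannot begin until cutting (finishes hour 7). It runs from hour 7 to 7 + 7 = hour 14.
Material receipt cannot begin until its own release at hour 1. It runs from hour 1 to 1 + 4 = hour 5.
Deburring has to wait for material receipt (finishes hour 5); cutting (finishes hour 7). The latest of these is hour 7, so deburring runs hour 7 to 7 + 8 = hour 15.
For heat treatment: deburring (finishes hour 15); cutting (finishes hour 7, plus 3-hour gap → hour 10). Taking the maximum gives a start of hour 15, and it finishes at 15 + 9 = hour 24.
Surface grinding needs all of heat treatment (finishes hour 24); deburring (finishes hour 15, plus 1-hour gap → hour 16). That puts its earliest start at hour 24; it finishes at 24 + 7 = hour 31.
Coating waits on surface grinding (finishes hour 31, plus 2-hour gap → hour 33), so it starts at hour 33 and finishes at 33 + 7 = hour 40.
Final packaging waits on coating (finishes hour 40), so it starts at hour 40 and finishes at 40 + 1 = hour 41.
Every task is finished by hour 41, which is no later than the deadline of 50, so the schedule is feasible.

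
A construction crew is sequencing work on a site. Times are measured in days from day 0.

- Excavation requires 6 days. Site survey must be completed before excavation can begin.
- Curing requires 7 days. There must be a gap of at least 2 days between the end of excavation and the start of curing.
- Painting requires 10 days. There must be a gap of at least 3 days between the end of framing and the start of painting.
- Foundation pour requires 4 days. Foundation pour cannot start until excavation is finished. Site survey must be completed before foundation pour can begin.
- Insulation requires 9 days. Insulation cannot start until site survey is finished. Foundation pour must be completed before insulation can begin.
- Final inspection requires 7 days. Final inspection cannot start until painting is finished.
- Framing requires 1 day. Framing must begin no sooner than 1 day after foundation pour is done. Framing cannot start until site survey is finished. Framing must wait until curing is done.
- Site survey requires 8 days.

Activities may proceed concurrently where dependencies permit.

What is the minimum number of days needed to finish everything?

Site survey can start immediately at day 0; it finishes at day 8.
Excavation waits on site survey (finishes day 8), so it starts at day 8 and finishes at 8 + 6 = day 14.
After excavation (finishes day 14, plus 2-day gap → day 16), curing can start at day 16 and finishes at day 23.
Foundation pour needs all of excavation (finishes day 14); site survey (finishes day 8). That puts its earliest start at day 14; it finishes at 14 + 4 = day 18.
For insulation: site survey (finishes day 8); foundation pour (finishes day 18). Taking the maximum gives a start of day 18, and it finishes at 18 + 9 = day 27.
Framing has to wait for foundation pour (finishes day 18, plus 1-day gap → day 19); site survey (finishes day 8); curing (finishes day 23). The latest of these is day 23, so framing runs day 23 to 23 + 1 = day 24.
Painting waits on framing (finishes day 24, plus 3-day gap → day 27), so it starts at day 27 and finishes at 27 + 10 = day 37.
After painting (finishes day 37), final inspection can start at day 37 and finishes at day 44.
All tasks are finished once the last one completes. Finish times: Site survey at 8, Excavation at 14, Foundation pour at 18, Curing at 23, Framing at 24, Insulation at 27, Painting at 37, Final inspection at 44. The latest is day 44.

44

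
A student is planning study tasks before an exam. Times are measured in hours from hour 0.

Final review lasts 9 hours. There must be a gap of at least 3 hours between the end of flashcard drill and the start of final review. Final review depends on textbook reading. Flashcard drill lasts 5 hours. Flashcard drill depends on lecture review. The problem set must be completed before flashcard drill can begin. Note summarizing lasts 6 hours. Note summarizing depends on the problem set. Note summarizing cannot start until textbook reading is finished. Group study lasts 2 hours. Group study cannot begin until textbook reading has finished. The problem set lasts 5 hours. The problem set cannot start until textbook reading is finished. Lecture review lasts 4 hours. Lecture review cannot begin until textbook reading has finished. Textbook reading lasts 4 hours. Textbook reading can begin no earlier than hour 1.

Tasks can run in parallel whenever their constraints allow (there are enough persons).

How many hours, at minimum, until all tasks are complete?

After its own release at hour 1, textbook reading can start at hour 1 and finishes at hour 5.
Group study waits on textbook reading (finishes hour 5), so it starts at hour 5 and finishes at 5 + 2 = hour 7.
After textbook reading (finishes hour 5), the problem set can start at hour 5 and finishes at hour 10.
Note summarizing has to wait for the problem set (finishes hour 10); textbook reading (finishes hour 5). The latest of these is hour 10, so note summarizing runs hour 10 to 10 + 6 = hour 16.
After textbook reading (finishes hour 5), lecture review can start at hour 5 and finishes at hour 9.
For flashcard drill: lecture review (finishes hour 9); the problem set (finishes hour 10). Taking the maximum gives a start of hour 10, and it finishes at 10 + 5 = hour 15.
Final review needs all of flashcard drill (finishes hour 15, plus 3-hour gap → hour 18); textbook reading (finishes hour 5). That puts its earliest start at hour 18; it finishes at 18 + 9 = hour 27.
All tasks are finished once the last one completes. Finish times: Textbook reading at 5, Lecture review at 9, The problem set at 10, Flashcard drill at 15, Group study at 7, Note summarizing at 16, Final review at 27. The latest is hour 27.

27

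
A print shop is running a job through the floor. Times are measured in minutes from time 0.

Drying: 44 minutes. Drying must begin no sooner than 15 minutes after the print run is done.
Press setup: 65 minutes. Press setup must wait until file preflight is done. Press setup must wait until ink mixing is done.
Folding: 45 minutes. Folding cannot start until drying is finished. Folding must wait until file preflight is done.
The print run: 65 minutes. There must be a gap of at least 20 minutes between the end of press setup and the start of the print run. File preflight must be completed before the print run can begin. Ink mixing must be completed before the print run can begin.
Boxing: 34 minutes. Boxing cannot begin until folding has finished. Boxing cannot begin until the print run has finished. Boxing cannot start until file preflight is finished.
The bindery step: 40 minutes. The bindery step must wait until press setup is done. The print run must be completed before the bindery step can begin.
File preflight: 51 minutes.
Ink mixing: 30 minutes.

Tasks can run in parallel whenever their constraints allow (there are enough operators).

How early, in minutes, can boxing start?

Nothing blocks ink mixing, so it runs from minute 0 to minute 30.
File preflight has no prerequisites, so it starts at minute 0 and finishes at minute 51.
Press setup has to wait for file preflight (finishes minute 51); ink mixing (finishes minute 30). The latest of these is minute 51, so press setup runs minute 51 to 51 + 65 = minute 116.
For the print run: press setup (finishes minute 116, plus 20-minute gap → minute 136); file preflight (finishes minute 51); ink mixing (finishes minute 30). Taking the maximum gives a start of minute 136, and it finishes at 136 + 65 = minute 201.
Drying waits on the print run (finishes minute 201, plus 15-minute gap → minute 216), so it starts at minute 216 and finishes at 216 + 44 = minute 260.
Folding cannot start until drying (finishes minute 260); file preflight (finishes minute 51). The controlling bound is minute 260, so folding finishes at 260 + 45 = minute 305.
Boxing waits on folding (finishes minute 305); the print run (finishes minute 201); file preflight (finishes minute 51). The latest of these is minute 305, which is the earliest boxing can start.

305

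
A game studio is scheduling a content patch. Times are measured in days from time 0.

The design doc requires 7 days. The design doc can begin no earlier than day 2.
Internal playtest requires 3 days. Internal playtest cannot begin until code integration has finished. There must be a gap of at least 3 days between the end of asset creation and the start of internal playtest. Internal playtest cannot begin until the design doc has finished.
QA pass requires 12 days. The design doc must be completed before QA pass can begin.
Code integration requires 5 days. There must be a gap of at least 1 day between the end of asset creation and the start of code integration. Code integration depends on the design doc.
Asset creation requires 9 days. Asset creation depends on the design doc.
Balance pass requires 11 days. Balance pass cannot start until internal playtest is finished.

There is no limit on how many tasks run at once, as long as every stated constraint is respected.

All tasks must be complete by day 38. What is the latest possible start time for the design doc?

To finish by day 38, balance pass (duration 11) must start no later than day 27.
Internal playtest must finish before balance pass (must start by day 27). With a 3-day duration, internal playtest must start by 27 − 3 = day 24.
Code integration must finish before internal playtest (must start by day 24). With a 5-day duration, code integration must start by 24 − 5 = day 19.
Asset creation feeds code integration (must start by day 19, minus 1-day gap → day 18); internal playtest (must start by day 24, minus 3-day gap → day 21). Taking the minimum, asset creation must finish by day 18 and start by 18 − 9 = day 9.
To finish by day 38, QA pass (duration 12) must start no later than day 26.
The design doc feeds asset creation (must start by day 9); code integration (must start by day 19); internal playtest (must start by day 24); QA pass (must start by day 26). Taking the minimum, the design doc must finish by day 9 and start by 9 − 7 = day 2.

2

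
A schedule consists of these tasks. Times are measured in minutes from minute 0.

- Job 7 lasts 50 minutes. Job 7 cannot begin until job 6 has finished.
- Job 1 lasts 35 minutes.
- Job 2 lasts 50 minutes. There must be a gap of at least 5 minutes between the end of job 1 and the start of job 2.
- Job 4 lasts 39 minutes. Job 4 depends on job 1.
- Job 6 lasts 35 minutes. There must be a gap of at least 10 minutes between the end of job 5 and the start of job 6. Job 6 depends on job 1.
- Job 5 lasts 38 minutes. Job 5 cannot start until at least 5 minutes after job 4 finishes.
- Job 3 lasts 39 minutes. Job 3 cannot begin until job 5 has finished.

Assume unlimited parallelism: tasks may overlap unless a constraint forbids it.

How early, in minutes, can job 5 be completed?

117

Job 1 can start immediately at minute 0; it finishes at minute 35.
Job 4 waits on job 1 (finishes minute 35), so it starts at minute 35 and finishes at 35 + 39 = minute 74.
Job 5 waits on job 4 (finishes minute 74, plus 5-minute gap → minute 79), so it starts at minute 79 and finishes at 79 + 38 = minute 117.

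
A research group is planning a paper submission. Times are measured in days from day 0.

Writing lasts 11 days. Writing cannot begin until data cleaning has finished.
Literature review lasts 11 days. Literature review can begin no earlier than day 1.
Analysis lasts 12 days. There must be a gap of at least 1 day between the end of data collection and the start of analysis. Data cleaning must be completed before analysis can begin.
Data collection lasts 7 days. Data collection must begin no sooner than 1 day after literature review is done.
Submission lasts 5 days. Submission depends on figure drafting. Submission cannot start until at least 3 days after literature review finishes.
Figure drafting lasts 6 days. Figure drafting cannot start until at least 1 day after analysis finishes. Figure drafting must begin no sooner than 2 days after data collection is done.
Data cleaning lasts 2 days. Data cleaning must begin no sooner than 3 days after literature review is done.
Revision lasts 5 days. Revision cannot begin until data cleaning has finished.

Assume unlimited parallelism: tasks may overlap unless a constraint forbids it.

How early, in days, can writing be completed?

28

Literature review waits on its own release at day 1, so it starts at day 1 and finishes at 1 + 11 = day 12.
After literature review (finishes day 12, plus 3-day gap → day 15), data cleaning can start at day 15 and finishes at day 17.
Writing waits on data cleaning (finishes day 17), so it starts at day 17 and finishes at 17 + 11 = day 28.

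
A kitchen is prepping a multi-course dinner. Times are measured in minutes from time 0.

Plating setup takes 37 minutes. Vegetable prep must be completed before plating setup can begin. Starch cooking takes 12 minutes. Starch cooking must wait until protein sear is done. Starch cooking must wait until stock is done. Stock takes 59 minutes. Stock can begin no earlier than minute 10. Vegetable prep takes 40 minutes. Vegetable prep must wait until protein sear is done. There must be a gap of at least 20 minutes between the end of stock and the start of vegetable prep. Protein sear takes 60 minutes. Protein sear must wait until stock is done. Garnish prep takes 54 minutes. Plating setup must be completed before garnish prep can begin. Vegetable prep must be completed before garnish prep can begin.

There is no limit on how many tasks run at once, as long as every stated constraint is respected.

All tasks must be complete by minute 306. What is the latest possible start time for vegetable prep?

175

To finish by minute 306, garnish prep (duration 54) must start no later than minute 252.
Plating setup feeds into garnish prep (must start by minute 252); so plating setup must finish by minute 252 and therefore start by minute 215.
For vegetable prep: plating setup (must start by minute 215); garnish prep (must start by minute 252). The most restrictive is minute 215; with a 40-minute duration, vegetable prep must start by minute 175.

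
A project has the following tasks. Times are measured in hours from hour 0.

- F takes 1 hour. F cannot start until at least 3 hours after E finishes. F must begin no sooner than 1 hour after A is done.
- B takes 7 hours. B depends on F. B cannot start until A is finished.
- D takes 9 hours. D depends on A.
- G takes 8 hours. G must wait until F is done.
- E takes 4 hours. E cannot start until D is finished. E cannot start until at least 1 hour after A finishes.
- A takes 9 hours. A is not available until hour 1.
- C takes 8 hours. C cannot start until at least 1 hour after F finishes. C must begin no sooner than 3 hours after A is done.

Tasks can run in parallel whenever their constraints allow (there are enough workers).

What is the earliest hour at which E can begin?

After its own release at hour 1, A can start at hour 1 and finishes at hour 10.
D cannot begin until A (finishes hour 10). It runs from hour 10 to 10 + 9 = hour 19.
E waits on D (finishes hour 19); A (finishes hour 10, plus 1-hour gap → hour 11). The latest of these is hour 19, which is the earliest E can start.

19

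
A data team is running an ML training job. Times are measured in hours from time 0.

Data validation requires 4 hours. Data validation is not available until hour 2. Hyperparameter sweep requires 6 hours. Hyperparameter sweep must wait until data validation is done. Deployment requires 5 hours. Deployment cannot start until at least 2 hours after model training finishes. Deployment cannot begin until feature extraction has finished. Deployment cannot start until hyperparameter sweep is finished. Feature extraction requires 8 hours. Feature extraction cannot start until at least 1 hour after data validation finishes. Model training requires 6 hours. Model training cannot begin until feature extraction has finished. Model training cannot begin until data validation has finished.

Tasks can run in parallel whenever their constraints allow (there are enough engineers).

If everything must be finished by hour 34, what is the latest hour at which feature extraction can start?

13

Nothing follows deployment; the deadline of hour 34 is its only limit. It must start by 34 − 5 = hour 29.
Model training has to be done before deployment (must start by hour 29, minus 2-hour gap → hour 27). That means finishing by hour 27, i.e. starting by 27 − 6 = hour 21.
Feature extraction must finish in time for model training (must start by hour 21); deployment (must start by hour 29). The tightest is hour 21, so feature extraction must start by 21 − 8 = hour 13.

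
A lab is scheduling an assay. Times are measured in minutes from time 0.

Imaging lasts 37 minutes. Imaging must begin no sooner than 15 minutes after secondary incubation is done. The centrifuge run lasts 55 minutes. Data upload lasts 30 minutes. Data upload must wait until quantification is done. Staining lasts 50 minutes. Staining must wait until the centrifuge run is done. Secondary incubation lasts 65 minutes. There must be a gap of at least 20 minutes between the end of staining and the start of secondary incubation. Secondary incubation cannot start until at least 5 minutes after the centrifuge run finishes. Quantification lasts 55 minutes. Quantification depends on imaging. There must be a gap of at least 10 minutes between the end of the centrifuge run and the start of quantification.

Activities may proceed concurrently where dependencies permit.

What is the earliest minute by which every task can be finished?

327

Nothing blocks the centrifuge run, so it runs from minute 0 to minute 55.
Staining cannot begin until the centrifuge run (finishes minute 55). It runs from minute 55 to 55 + 50 = minute 105.
Secondary incubation has to wait for staining (finishes minute 105, plus 20-minute gap → minute 125); the centrifuge run (finishes minute 55, plus 5-minute gap → minute 60). The latest of these is minute 125, so secondary incubation runs minute 125 to 125 + 65 = minute 190.
After secondary incubation (finishes minute 190, plus 15-minute gap → minute 205), imaging can start at minute 205 and finishes at minute 242.
For quantification: imaging (finishes minute 242); the centrifuge run (finishes minute 55, plus 10-minute gap → minute 65). Taking the maximum gives a start of minute 242, and it finishes at 242 + 55 = minute 297.
After quantification (finishes minute 297), data upload can start at minute 297 and finishes at minute 327.
All tasks are finished once the last one completes. Finish times: The centrifuge run at 55, Staining at 105, Secondary incubation at 190, Imaging at 242, Quantification at 297, Data upload at 327. The latest is minute 327.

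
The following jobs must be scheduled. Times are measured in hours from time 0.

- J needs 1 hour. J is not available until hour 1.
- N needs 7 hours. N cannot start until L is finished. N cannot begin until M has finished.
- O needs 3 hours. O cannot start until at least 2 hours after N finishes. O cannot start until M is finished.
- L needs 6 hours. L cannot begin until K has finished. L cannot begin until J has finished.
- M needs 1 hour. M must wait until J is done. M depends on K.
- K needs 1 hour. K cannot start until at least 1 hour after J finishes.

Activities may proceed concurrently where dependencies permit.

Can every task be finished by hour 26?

J cannot begin until its own release at hour 1. It runs from hour 1 to 1 + 1 = hour 2.
K waits on J (finishes hour 2, plus 1-hour gap → hour 3), so it starts at hour 3 and finishes at 3 + 1 = hour 4.
For M: J (finishes hour 2); K (finishes hour 4). Taking the maximum gives a start of hour 4, and it finishes at 4 + 1 = hour 5.
L has to wait for K (finishes hour 4); J (finishes hour 2). The latest of these is hour 4, so L runs hour 4 to 4 + 6 = hour 10.
N has to wait for L (finishes hour 10); M (finishes hour 5). The latest of these is hour 10, so N runs hour 10 to 10 + 7 = hour 17.
O needs all of N (finishes hour 17, plus 2-hour gap → hour 19); M (finishes hour 5). That puts its earliest start at hour 19; it finishes at 19 + 3 = hour 22.
Every task is finished by hour 22, which is no later than the deadline of 26, so the schedule is feasible.

Yes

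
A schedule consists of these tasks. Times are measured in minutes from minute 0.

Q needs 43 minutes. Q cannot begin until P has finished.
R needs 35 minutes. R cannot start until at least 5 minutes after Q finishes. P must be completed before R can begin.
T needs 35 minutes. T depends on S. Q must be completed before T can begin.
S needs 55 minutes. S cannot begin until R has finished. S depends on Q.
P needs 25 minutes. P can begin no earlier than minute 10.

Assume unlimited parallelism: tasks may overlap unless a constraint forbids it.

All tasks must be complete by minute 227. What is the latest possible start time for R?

102

T must finish by minute 227; it takes 35 minutes, so it must start by 227 − 35 = minute 192.
S must finish before T (must start by minute 192). With a 55-minute duration, S must start by 192 − 55 = minute 137.
R must finish before S (must start by minute 137). With a 35-minute duration, R must start by 137 − 35 = minute 102.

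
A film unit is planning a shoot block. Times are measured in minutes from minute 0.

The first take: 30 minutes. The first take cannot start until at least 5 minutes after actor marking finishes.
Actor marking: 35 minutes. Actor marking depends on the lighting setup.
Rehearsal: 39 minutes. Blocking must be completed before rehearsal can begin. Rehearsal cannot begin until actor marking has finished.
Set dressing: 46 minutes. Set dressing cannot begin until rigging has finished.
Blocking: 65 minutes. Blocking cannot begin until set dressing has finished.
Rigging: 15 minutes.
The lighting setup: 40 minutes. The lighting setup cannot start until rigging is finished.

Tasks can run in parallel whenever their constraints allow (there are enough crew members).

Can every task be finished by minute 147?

No

Nothing blocks rigging, so it runs from minute 0 to minute 15.
After rigging (finishes minute 15), the lighting setup can start at minute 15 and finishes at minute 55.
After the lighting setup (finishes minute 55), actor marking can start at minute 55 and finishes at minute 90.
The first take waits on actor marking (finishes minute 90, plus 5-minute gap → minute 95), so it starts at minute 95 and finishes at 95 + 30 = minute 125.
After rigging (finishes minute 15), set dressing can start at minute 15 and finishes at minute 61.
After set dressing (finishes minute 61), blocking can start at minute 61 and finishes at minute 126.
Rehearsal cannot start until blocking (finishes minute 126); actor marking (finishes minute 90). The controlling bound is minute 126, so rehearsal finishes at 126 + 39 = minute 165.
The earliest everything can be done is minute 165, which is after the deadline of 147, so it is not possible.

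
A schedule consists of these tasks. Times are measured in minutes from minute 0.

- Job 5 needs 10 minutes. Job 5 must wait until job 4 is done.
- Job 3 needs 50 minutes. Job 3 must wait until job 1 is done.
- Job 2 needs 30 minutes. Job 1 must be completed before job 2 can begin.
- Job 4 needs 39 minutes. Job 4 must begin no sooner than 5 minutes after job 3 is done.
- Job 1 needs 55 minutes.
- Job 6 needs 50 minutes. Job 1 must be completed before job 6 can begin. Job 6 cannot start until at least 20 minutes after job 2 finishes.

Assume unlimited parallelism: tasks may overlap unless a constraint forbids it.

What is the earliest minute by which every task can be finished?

159

Job 1 can start immediately at minute 0; it finishes at minute 55.
Job 3 waits on job 1 (finishes minute 55), so it starts at minute 55 and finishes at 55 + 50 = minute 105.
Job 4 cannot begin until job 3 (finishes minute 105, plus 5-minute gap → minute 110). It runs from minute 110 to 110 + 39 = minute 149.
Job 5 cannot begin until job 4 (finishes minute 149). It runs from minute 149 to 149 + 10 = minute 159.
Job 2 cannot begin until job 1 (finishes minute 55). It runs from minute 55 to 55 + 30 = minute 85.
Job 6 cannot start until job 1 (finishes minute 55); job 2 (finishes minute 85, plus 20-minute gap → minute 105). The controlling bound is minute 105, so job 6 finishes at 105 + 50 = minute 155.
All tasks are finished once the last one completes. Finish times: Job 1 at 55, Job 2 at 85, Job 3 at 105, Job 4 at 149, Job 5 at 159, Job 6 at 155. The latest is minute 159.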